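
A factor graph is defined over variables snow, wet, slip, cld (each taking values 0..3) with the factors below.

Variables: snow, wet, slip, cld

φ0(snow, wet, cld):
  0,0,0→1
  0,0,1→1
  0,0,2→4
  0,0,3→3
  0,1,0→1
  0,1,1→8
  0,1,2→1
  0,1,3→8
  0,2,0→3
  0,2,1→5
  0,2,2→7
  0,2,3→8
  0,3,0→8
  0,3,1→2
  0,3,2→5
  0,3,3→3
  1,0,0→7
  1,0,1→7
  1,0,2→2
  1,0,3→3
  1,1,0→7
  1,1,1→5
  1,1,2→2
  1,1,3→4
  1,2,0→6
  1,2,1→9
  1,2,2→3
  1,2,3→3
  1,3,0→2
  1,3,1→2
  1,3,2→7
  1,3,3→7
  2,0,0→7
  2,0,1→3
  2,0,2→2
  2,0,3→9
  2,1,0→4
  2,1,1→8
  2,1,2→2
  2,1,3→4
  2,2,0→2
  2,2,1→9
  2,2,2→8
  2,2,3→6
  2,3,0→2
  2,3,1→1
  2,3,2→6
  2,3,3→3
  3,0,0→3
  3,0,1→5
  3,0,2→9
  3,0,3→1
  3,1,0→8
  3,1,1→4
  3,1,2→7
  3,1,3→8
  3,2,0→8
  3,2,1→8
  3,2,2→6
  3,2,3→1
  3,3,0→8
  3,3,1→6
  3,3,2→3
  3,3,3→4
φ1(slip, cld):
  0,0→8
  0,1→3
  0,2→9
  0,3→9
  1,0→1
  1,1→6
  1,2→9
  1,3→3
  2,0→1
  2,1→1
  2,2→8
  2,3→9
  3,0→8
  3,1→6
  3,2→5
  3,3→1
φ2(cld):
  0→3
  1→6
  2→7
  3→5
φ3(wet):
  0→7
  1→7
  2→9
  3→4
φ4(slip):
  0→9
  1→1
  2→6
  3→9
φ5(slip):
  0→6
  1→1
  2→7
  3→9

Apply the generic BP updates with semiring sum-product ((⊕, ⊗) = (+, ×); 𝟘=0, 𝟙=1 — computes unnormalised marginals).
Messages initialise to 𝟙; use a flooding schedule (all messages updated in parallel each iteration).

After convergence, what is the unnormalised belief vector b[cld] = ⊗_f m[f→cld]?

init: all messages = 𝟙 over 4 values
r1 m[φ0→snow] = [68, 76, 76, 89]
r1 m[φ0→wet] = [67, 81, 92, 69]
r1 m[φ0→cld] = [77, 83, 74, 75]
r1 m[φ1→slip] = [29, 19, 19, 20]
r1 m[φ1→cld] = [18, 16, 31, 22]
r1 m[φ2→cld] = [3, 6, 7, 5]
r1 m[φ3→wet] = [7, 7, 9, 4]
r1 m[φ4→slip] = [9, 1, 6, 9]
r1 m[φ5→slip] = [6, 1, 7, 9]
r1 m[snow→φ0] = [1, 1, 1, 1]
r1 m[wet→φ0] = [1, 1, 1, 1]
r1 m[wet→φ3] = [1, 1, 1, 1]
r1 m[slip→φ1] = [1, 1, 1, 1]
r1 m[slip→φ4] = [1, 1, 1, 1]
r1 m[slip→φ5] = [1, 1, 1, 1]
r1 m[cld→φ0] = [1, 1, 1, 1]
r1 m[cld→φ1] = [1, 1, 1, 1]
r1 m[cld→φ2] = [1, 1, 1, 1]
r2 m[φ0→snow] = [68, 76, 76, 89]
r2 m[φ0→wet] = [67, 81, 92, 69]
r2 m[φ0→cld] = [77, 83, 74, 75]
r2 m[φ1→slip] = [29, 19, 19, 20]
r2 m[φ1→cld] = [18, 16, 31, 22]
r2 m[φ2→cld] = [3, 6, 7, 5]
r2 m[φ3→wet] = [7, 7, 9, 4]
r2 m[φ4→slip] = [9, 1, 6, 9]
r2 m[φ5→slip] = [6, 1, 7, 9]
r2 m[snow→φ0] = [1, 1, 1, 1]
r2 m[wet→φ0] = [7, 7, 9, 4]
r2 m[wet→φ3] = [67, 81, 92, 69]
r2 m[slip→φ1] = [54, 1, 42, 81]
r2 m[slip→φ4] = [174, 19, 133, 180]
r2 m[slip→φ5] = [261, 19, 114, 180]
r2 m[cld→φ0] = [54, 96, 217, 110]
r2 m[cld→φ1] = [231, 498, 518, 375]
r2 m[cld→φ2] = [1386, 1328, 2294, 1650]
r3 m[φ0→snow] = [58394, 54699, 65292, 73344]
r3 m[φ0→wet] = [7957, 8724, 11190, 8563]
r3 m[φ0→cld] = [517, 610, 503, 510]
r3 m[φ1→slip] = [11379, 9006, 8248, 7801]
r3 m[φ1→cld] = [1123, 696, 1236, 948]
r3 m[φ2→cld] = [3, 6, 7, 5]
r3 m[φ3→wet] = [7, 7, 9, 4]
r3 m[φ4→slip] = [9, 1, 6, 9]
r3 m[φ5→slip] = [6, 1, 7, 9]
r3 m[snow→φ0] = [1, 1, 1, 1]
r3 m[wet→φ0] = [7, 7, 9, 4]
r3 m[wet→φ3] = [67, 81, 92, 69]
r3 m[slip→φ1] = [54, 1, 42, 81]
r3 m[slip→φ4] = [174, 19, 133, 180]
r3 m[slip→φ5] = [261, 19, 114, 180]
r3 m[cld→φ0] = [54, 96, 217, 110]
r3 m[cld→φ1] = [231, 498, 518, 375]
r3 m[cld→φ2] = [1386, 1328, 2294, 1650]
r4 m[φ0→snow] = [58394, 54699, 65292, 73344]
r4 m[φ0→wet] = [7957, 8724, 11190, 8563]
r4 m[φ0→cld] = [517, 610, 503, 510]
r4 m[φ1→slip] = [11379, 9006, 8248, 7801]
r4 m[φ1→cld] = [1123, 696, 1236, 948]
r4 m[φ2→cld] = [3, 6, 7, 5]
r4 m[φ3→wet] = [7, 7, 9, 4]
r4 m[φ4→slip] = [9, 1, 6, 9]
r4 m[φ5→slip] = [6, 1, 7, 9]
r4 m[snow→φ0] = [1, 1, 1, 1]
r4 m[wet→φ0] = [7, 7, 9, 4]
r4 m[wet→φ3] = [7957, 8724, 11190, 8563]
r4 m[slip→φ1] = [54, 1, 42, 81]
r4 m[slip→φ4] = [68274, 9006, 57736, 70209]
r4 m[slip→φ5] = [102411, 9006, 49488, 70209]
r4 m[cld→φ0] = [3369, 4176, 8652, 4740]
r4 m[cld→φ1] = [1551, 3660, 3521, 2550]
r4 m[cld→φ2] = [580591, 424560, 621708, 483480]
r5 m[φ0→snow] = [2514429, 2472564, 2840547, 3230949]
r5 m[φ0→wet] = [350382, 389364, 486435, 375588]
r5 m[φ0→cld] = [517, 610, 503, 510]
r5 m[φ1→slip] = [78027, 62850, 56329, 54523]
r5 m[φ1→cld] = [1123, 696, 1236, 948]
r5 m[φ2→cld] = [3, 6, 7, 5]
r5 m[φ3→wet] = [7, 7, 9, 4]
r5 m[φ4→slip] = [9, 1, 6, 9]
r5 m[φ5→slip] = [6, 1, 7, 9]
r5 m[snow→φ0] = [1, 1, 1, 1]
r5 m[wet→φ0] = [7, 7, 9, 4]
r5 m[wet→φ3] = [7957, 8724, 11190, 8563]
r5 m[slip→φ1] = [54, 1, 42, 81]
r5 m[slip→φ4] = [68274, 9006, 57736, 70209]
r5 m[slip→φ5] = [102411, 9006, 49488, 70209]
r5 m[cld→φ0] = [3369, 4176, 8652, 4740]
r5 m[cld→φ1] = [1551, 3660, 3521, 2550]
r5 m[cld→φ2] = [580591, 424560, 621708, 483480]
r6 m[φ0→snow] = [2514429, 2472564, 2840547, 3230949]
r6 m[φ0→wet] = [350382, 389364, 486435, 375588]
r6 m[φ0→cld] = [517, 610, 503, 510]
r6 m[φ1→slip] = [78027, 62850, 56329, 54523]
r6 m[φ1→cld] = [1123, 696, 1236, 948]
r6 m[φ2→cld] = [3, 6, 7, 5]
r6 m[φ3→wet] = [7, 7, 9, 4]
r6 m[φ4→slip] = [9, 1, 6, 9]
r6 m[φ5→slip] = [6, 1, 7, 9]
r6 m[snow→φ0] = [1, 1, 1, 1]
r6 m[wet→φ0] = [7, 7, 9, 4]
r6 m[wet→φ3] = [350382, 389364, 486435, 375588]
r6 m[slip→φ1] = [54, 1, 42, 81]
r6 m[slip→φ4] = [468162, 62850, 394303, 490707]
r6 m[slip→φ5] = [702243, 62850, 337974, 490707]
r6 m[cld→φ0] = [3369, 4176, 8652, 4740]
r6 m[cld→φ1] = [1551, 3660, 3521, 2550]
r6 m[cld→φ2] = [580591, 424560, 621708, 483480]
r7 m[φ0→snow] = [2514429, 2472564, 2840547, 3230949]
r7 m[φ0→wet] = [350382, 389364, 486435, 375588]
r7 m[φ0→cld] = [517, 610, 503, 510]
r7 m[φ1→slip] = [78027, 62850, 56329, 54523]
r7 m[φ1→cld] = [1123, 696, 1236, 948]
r7 m[φ2→cld] = [3, 6, 7, 5]
r7 m[φ3→wet] = [7, 7, 9, 4]
r7 m[φ4→slip] = [9, 1, 6, 9]
r7 m[φ5→slip] = [6, 1, 7, 9]
r7 m[snow→φ0] = [1, 1, 1, 1]
r7 m[wet→φ0] = [7, 7, 9, 4]
r7 m[wet→φ3] = [350382, 389364, 486435, 375588]
r7 m[slip→φ1] = [54, 1, 42, 81]
r7 m[slip→φ4] = [468162, 62850, 394303, 490707]
r7 m[slip→φ5] = [702243, 62850, 337974, 490707]
r7 m[cld→φ0] = [3369, 4176, 8652, 4740]
r7 m[cld→φ1] = [1551, 3660, 3521, 2550]
r7 m[cld→φ2] = [580591, 424560, 621708, 483480]
fixed point reached at round 7
b[cld] = ⊗ incoming = [1741773, 2547360, 4351956, 2417400]

b[cld] = [1741773, 2547360, 4351956, 2417400]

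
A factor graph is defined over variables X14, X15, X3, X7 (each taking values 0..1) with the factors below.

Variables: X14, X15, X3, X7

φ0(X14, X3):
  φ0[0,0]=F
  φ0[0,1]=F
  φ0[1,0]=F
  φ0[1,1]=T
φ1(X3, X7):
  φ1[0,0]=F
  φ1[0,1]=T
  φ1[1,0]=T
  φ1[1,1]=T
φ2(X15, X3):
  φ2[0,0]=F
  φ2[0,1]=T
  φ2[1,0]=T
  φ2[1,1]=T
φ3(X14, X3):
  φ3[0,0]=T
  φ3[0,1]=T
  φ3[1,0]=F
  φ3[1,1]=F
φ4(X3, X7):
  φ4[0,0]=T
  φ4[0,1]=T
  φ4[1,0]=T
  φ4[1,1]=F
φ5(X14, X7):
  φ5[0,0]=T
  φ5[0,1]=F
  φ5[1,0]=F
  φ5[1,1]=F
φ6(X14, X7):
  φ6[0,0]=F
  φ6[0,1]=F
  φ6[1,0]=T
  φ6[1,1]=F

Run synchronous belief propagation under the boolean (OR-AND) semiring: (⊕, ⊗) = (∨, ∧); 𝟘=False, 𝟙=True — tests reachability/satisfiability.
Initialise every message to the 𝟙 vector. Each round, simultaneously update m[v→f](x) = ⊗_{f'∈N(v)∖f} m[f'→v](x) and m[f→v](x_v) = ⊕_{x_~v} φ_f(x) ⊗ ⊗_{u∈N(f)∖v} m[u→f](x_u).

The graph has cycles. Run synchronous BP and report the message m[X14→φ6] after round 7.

message @ round 7 = [F, F]

init: all messages = 𝟙 over 2 values
r1 m[φ0→X14] = [F, T]
r1 m[φ0→X3] = [F, T]
r1 m[φ1→X3] = [T, T]
r1 m[φ1→X7] = [T, T]
r1 m[φ2→X15] = [T, T]
r1 m[φ2→X3] = [T, T]
r1 m[φ3→X14] = [T, F]
r1 m[φ3→X3] = [T, T]
r1 m[φ4→X3] = [T, T]
r1 m[φ4→X7] = [T, T]
r1 m[φ5→X14] = [T, F]
r1 m[φ5→X7] = [T, F]
r1 m[φ6→X14] = [F, T]
r1 m[φ6→X7] = [T, F]
r1 m[X14→φ0] = [T, T]
r1 m[X14→φ3] = [T, T]
r1 m[X14→φ5] = [T, T]
r1 m[X14→φ6] = [T, T]
r1 m[X15→φ2] = [T, T]
r1 m[X3→φ0] = [T, T]
r1 m[X3→φ1] = [T, T]
r1 m[X3→φ2] = [T, T]
r1 m[X3→φ3] = [T, T]
r1 m[X3→φ4] = [T, T]
r1 m[X7→φ1] = [T, T]
r1 m[X7→φ4] = [T, T]
r1 m[X7→φ5] = [T, T]
r1 m[X7→φ6] = [T, T]
r2 m[φ0→X14] = [F, T]
r2 m[φ0→X3] = [F, T]
r2 m[φ1→X3] = [T, T]
r2 m[φ1→X7] = [T, T]
r2 m[φ2→X15] = [T, T]
r2 m[φ2→X3] = [T, T]
r2 m[φ3→X14] = [T, F]
r2 m[φ3→X3] = [T, T]
r2 m[φ4→X3] = [T, T]
r2 m[φ4→X7] = [T, T]
r2 m[φ5→X14] = [T, F]
r2 m[φ5→X7] = [T, F]
r2 m[φ6→X14] = [F, T]
r2 m[φ6→X7] = [T, F]
r2 m[X14→φ0] = [F, F]
r2 m[X14→φ3] = [F, F]
r2 m[X14→φ5] = [F, F]
r2 m[X14→φ6] = [F, F]
r2 m[X15→φ2] = [T, T]
r2 m[X3→φ0] = [T, T]
r2 m[X3→φ1] = [F, T]
r2 m[X3→φ2] = [F, T]
r2 m[X3→φ3] = [F, T]
r2 m[X3→φ4] = [F, T]
r2 m[X7→φ1] = [T, F]
r2 m[X7→φ4] = [T, F]
r2 m[X7→φ5] = [T, F]
r2 m[X7→φ6] = [T, F]
r3 m[φ0→X14] = [F, T]
r3 m[φ0→X3] = [F, F]
r3 m[φ1→X3] = [F, T]
r3 m[φ1→X7] = [T, T]
r3 m[φ2→X15] = [T, T]
r3 m[φ2→X3] = [T, T]
r3 m[φ3→X14] = [T, F]
r3 m[φ3→X3] = [F, F]
r3 m[φ4→X3] = [T, T]
r3 m[φ4→X7] = [T, F]
r3 m[φ5→X14] = [T, F]
r3 m[φ5→X7] = [F, F]
r3 m[φ6→X14] = [F, T]
r3 m[φ6→X7] = [F, F]
r3 m[X14→φ0] = [F, F]
r3 m[X14→φ3] = [F, F]
r3 m[X14→φ5] = [F, F]
r3 m[X14→φ6] = [F, F]
r3 m[X15→φ2] = [T, T]
r3 m[X3→φ0] = [T, T]
r3 m[X3→φ1] = [F, T]
r3 m[X3→φ2] = [F, T]
r3 m[X3→φ3] = [F, T]
r3 m[X3→φ4] = [F, T]
r3 m[X7→φ1] = [T, F]
r3 m[X7→φ4] = [T, F]
r3 m[X7→φ5] = [T, F]
r3 m[X7→φ6] = [T, F]
r4 m[φ0→X14] = [F, T]
r4 m[φ0→X3] = [F, F]
r4 m[φ1→X3] = [F, T]
r4 m[φ1→X7] = [T, T]
r4 m[φ2→X15] = [T, T]
r4 m[φ2→X3] = [T, T]
r4 m[φ3→X14] = [T, F]
r4 m[φ3→X3] = [F, F]
r4 m[φ4→X3] = [T, T]
r4 m[φ4→X7] = [T, F]
r4 m[φ5→X14] = [T, F]
r4 m[φ5→X7] = [F, F]
r4 m[φ6→X14] = [F, T]
r4 m[φ6→X7] = [F, F]
r4 m[X14→φ0] = [F, F]
r4 m[X14→φ3] = [F, F]
r4 m[X14→φ5] = [F, F]
r4 m[X14→φ6] = [F, F]
r4 m[X15→φ2] = [T, T]
r4 m[X3→φ0] = [F, F]
r4 m[X3→φ1] = [F, F]
r4 m[X3→φ2] = [F, F]
r4 m[X3→φ3] = [F, F]
r4 m[X3→φ4] = [F, F]
r4 m[X7→φ1] = [F, F]
r4 m[X7→φ4] = [F, F]
r4 m[X7→φ5] = [F, F]
r4 m[X7→φ6] = [F, F]
r5 m[φ0→X14] = [F, F]
r5 m[φ0→X3] = [F, F]
r5 m[φ1→X3] = [F, F]
r5 m[φ1→X7] = [F, F]
r5 m[φ2→X15] = [F, F]
r5 m[φ2→X3] = [T, T]
r5 m[φ3→X14] = [F, F]
r5 m[φ3→X3] = [F, F]
r5 m[φ4→X3] = [F, F]
r5 m[φ4→X7] = [F, F]
r5 m[φ5→X14] = [F, F]
r5 m[φ5→X7] = [F, F]
r5 m[φ6→X14] = [F, F]
r5 m[φ6→X7] = [F, F]
r5 m[X14→φ0] = [F, F]
r5 m[X14→φ3] = [F, F]
r5 m[X14→φ5] = [F, F]
r5 m[X14→φ6] = [F, F]
r5 m[X15→φ2] = [T, T]
r5 m[X3→φ0] = [F, F]
r5 m[X3→φ1] = [F, F]
r5 m[X3→φ2] = [F, F]
r5 m[X3→φ3] = [F, F]
r5 m[X3→φ4] = [F, F]
r5 m[X7→φ1] = [F, F]
r5 m[X7→φ4] = [F, F]
r5 m[X7→φ5] = [F, F]
r5 m[X7→φ6] = [F, F]
r6 m[φ0→X14] = [F, F]
r6 m[φ0→X3] = [F, F]
r6 m[φ1→X3] = [F, F]
r6 m[φ1→X7] = [F, F]
r6 m[φ2→X15] = [F, F]
r6 m[φ2→X3] = [T, T]
r6 m[φ3→X14] = [F, F]
r6 m[φ3→X3] = [F, F]
r6 m[φ4→X3] = [F, F]
r6 m[φ4→X7] = [F, F]
r6 m[φ5→X14] = [F, F]
r6 m[φ5→X7] = [F, F]
r6 m[φ6→X14] = [F, F]
r6 m[φ6→X7] = [F, F]
r6 m[X14→φ0] = [F, F]
r6 m[X14→φ3] = [F, F]
r6 m[X14→φ5] = [F, F]
r6 m[X14→φ6] = [F, F]
r6 m[X15→φ2] = [T, T]
r6 m[X3→φ0] = [F, F]
r6 m[X3→φ1] = [F, F]
r6 m[X3→φ2] = [F, F]
r6 m[X3→φ3] = [F, F]
r6 m[X3→φ4] = [F, F]
r6 m[X7→φ1] = [F, F]
r6 m[X7→φ4] = [F, F]
r6 m[X7→φ5] = [F, F]
r6 m[X7→φ6] = [F, F]
r7 m[φ0→X14] = [F, F]
r7 m[φ0→X3] = [F, F]
r7 m[φ1→X3] = [F, F]
r7 m[φ1→X7] = [F, F]
r7 m[φ2→X15] = [F, F]
r7 m[φ2→X3] = [T, T]
r7 m[φ3→X14] = [F, F]
r7 m[φ3→X3] = [F, F]
r7 m[φ4→X3] = [F, F]
r7 m[φ4→X7] = [F, F]
r7 m[φ5→X14] = [F, F]
r7 m[φ5→X7] = [F, F]
r7 m[φ6→X14] = [F, F]
r7 m[φ6→X7] = [F, F]
r7 m[X14→φ0] = [F, F]
r7 m[X14→φ3] = [F, F]
r7 m[X14→φ5] = [F, F]
r7 m[X14→φ6] = [F, F]
r7 m[X15→φ2] = [T, T]
r7 m[X3→φ0] = [F, F]
r7 m[X3→φ1] = [F, F]
r7 m[X3→φ2] = [F, F]
r7 m[X3→φ3] = [F, F]
r7 m[X3→φ4] = [F, F]
r7 m[X7→φ1] = [F, F]
r7 m[X7→φ4] = [F, F]
r7 m[X7→φ5] = [F, F]
r7 m[X7→φ6] = [F, F]
fixed point reached at round 6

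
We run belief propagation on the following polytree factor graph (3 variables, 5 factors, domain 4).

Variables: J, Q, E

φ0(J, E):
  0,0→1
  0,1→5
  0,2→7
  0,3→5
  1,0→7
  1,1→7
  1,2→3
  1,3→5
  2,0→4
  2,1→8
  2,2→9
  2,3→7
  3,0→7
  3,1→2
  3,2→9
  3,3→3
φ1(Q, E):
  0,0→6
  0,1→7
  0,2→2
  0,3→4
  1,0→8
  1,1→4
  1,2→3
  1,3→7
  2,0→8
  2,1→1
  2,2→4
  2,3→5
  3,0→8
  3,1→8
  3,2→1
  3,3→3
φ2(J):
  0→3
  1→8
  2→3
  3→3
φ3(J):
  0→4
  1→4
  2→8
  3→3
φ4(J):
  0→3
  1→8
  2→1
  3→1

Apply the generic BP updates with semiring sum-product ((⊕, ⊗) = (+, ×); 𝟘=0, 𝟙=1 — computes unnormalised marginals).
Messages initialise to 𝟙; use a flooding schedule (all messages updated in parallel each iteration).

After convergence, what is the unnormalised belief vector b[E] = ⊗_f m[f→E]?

b[E] = [59610, 43640, 13170, 31445]

init: all messages = 𝟙 over 4 values
r1 m[φ0→J] = [18, 22, 28, 21]
r1 m[φ0→E] = [19, 22, 28, 20]
r1 m[φ1→Q] = [19, 22, 18, 20]
r1 m[φ1→E] = [30, 20, 10, 19]
r1 m[φ2→J] = [3, 8, 3, 3]
r1 m[φ3→J] = [4, 4, 8, 3]
r1 m[φ4→J] = [3, 8, 1, 1]
r1 m[J→φ0] = [1, 1, 1, 1]
r1 m[J→φ2] = [1, 1, 1, 1]
r1 m[J→φ3] = [1, 1, 1, 1]
r1 m[J→φ4] = [1, 1, 1, 1]
r1 m[Q→φ1] = [1, 1, 1, 1]
r1 m[E→φ0] = [1, 1, 1, 1]
r1 m[E→φ1] = [1, 1, 1, 1]
r2 m[φ0→J] = [18, 22, 28, 21]
r2 m[φ0→E] = [19, 22, 28, 20]
r2 m[φ1→Q] = [19, 22, 18, 20]
r2 m[φ1→E] = [30, 20, 10, 19]
r2 m[φ2→J] = [3, 8, 3, 3]
r2 m[φ3→J] = [4, 4, 8, 3]
r2 m[φ4→J] = [3, 8, 1, 1]
r2 m[J→φ0] = [36, 256, 24, 9]
r2 m[J→φ2] = [216, 704, 224, 63]
r2 m[J→φ3] = [162, 1408, 84, 63]
r2 m[J→φ4] = [216, 704, 672, 189]
r2 m[Q→φ1] = [1, 1, 1, 1]
r2 m[E→φ0] = [30, 20, 10, 19]
r2 m[E→φ1] = [19, 22, 28, 20]
r3 m[φ0→J] = [295, 475, 503, 397]
r3 m[φ0→E] = [1987, 2182, 1317, 1655]
r3 m[φ1→Q] = [404, 464, 386, 416]
r3 m[φ1→E] = [30, 20, 10, 19]
r3 m[φ2→J] = [3, 8, 3, 3]
r3 m[φ3→J] = [4, 4, 8, 3]
r3 m[φ4→J] = [3, 8, 1, 1]
r3 m[J→φ0] = [36, 256, 24, 9]
r3 m[J→φ2] = [216, 704, 224, 63]
r3 m[J→φ3] = [162, 1408, 84, 63]
r3 m[J→φ4] = [216, 704, 672, 189]
r3 m[Q→φ1] = [1, 1, 1, 1]
r3 m[E→φ0] = [30, 20, 10, 19]
r3 m[E→φ1] = [19, 22, 28, 20]
r4 m[φ0→J] = [295, 475, 503, 397]
r4 m[φ0→E] = [1987, 2182, 1317, 1655]
r4 m[φ1→Q] = [404, 464, 386, 416]
r4 m[φ1→E] = [30, 20, 10, 19]
r4 m[φ2→J] = [3, 8, 3, 3]
r4 m[φ3→J] = [4, 4, 8, 3]
r4 m[φ4→J] = [3, 8, 1, 1]
r4 m[J→φ0] = [36, 256, 24, 9]
r4 m[J→φ2] = [3540, 15200, 4024, 1191]
r4 m[J→φ3] = [2655, 30400, 1509, 1191]
r4 m[J→φ4] = [3540, 15200, 12072, 3573]
r4 m[Q→φ1] = [1, 1, 1, 1]
r4 m[E→φ0] = [30, 20, 10, 19]
r4 m[E→φ1] = [1987, 2182, 1317, 1655]
r5 m[φ0→J] = [295, 475, 503, 397]
r5 m[φ0→E] = [1987, 2182, 1317, 1655]
r5 m[φ1→Q] = [36450, 40160, 31621, 39634]
r5 m[φ1→E] = [30, 20, 10, 19]
r5 m[φ2→J] = [3, 8, 3, 3]
r5 m[φ3→J] = [4, 4, 8, 3]
r5 m[φ4→J] = [3, 8, 1, 1]
r5 m[J→φ0] = [36, 256, 24, 9]
r5 m[J→φ2] = [3540, 15200, 4024, 1191]
r5 m[J→φ3] = [2655, 30400, 1509, 1191]
r5 m[J→φ4] = [3540, 15200, 12072, 3573]
r5 m[Q→φ1] = [1, 1, 1, 1]
r5 m[E→φ0] = [30, 20, 10, 19]
r5 m[E→φ1] = [1987, 2182, 1317, 1655]
r6 m[φ0→J] = [295, 475, 503, 397]
r6 m[φ0→E] = [1987, 2182, 1317, 1655]
r6 m[φ1→Q] = [36450, 40160, 31621, 39634]
r6 m[φ1→E] = [30, 20, 10, 19]
r6 m[φ2→J] = [3, 8, 3, 3]
r6 m[φ3→J] = [4, 4, 8, 3]
r6 m[φ4→J] = [3, 8, 1, 1]
r6 m[J→φ0] = [36, 256, 24, 9]
r6 m[J→φ2] = [3540, 15200, 4024, 1191]
r6 m[J→φ3] = [2655, 30400, 1509, 1191]
r6 m[J→φ4] = [3540, 15200, 12072, 3573]
r6 m[Q→φ1] = [1, 1, 1, 1]
r6 m[E→φ0] = [30, 20, 10, 19]
r6 m[E→φ1] = [1987, 2182, 1317, 1655]
fixed point reached at round 6
b[E] = ⊗ incoming = [59610, 43640, 13170, 31445]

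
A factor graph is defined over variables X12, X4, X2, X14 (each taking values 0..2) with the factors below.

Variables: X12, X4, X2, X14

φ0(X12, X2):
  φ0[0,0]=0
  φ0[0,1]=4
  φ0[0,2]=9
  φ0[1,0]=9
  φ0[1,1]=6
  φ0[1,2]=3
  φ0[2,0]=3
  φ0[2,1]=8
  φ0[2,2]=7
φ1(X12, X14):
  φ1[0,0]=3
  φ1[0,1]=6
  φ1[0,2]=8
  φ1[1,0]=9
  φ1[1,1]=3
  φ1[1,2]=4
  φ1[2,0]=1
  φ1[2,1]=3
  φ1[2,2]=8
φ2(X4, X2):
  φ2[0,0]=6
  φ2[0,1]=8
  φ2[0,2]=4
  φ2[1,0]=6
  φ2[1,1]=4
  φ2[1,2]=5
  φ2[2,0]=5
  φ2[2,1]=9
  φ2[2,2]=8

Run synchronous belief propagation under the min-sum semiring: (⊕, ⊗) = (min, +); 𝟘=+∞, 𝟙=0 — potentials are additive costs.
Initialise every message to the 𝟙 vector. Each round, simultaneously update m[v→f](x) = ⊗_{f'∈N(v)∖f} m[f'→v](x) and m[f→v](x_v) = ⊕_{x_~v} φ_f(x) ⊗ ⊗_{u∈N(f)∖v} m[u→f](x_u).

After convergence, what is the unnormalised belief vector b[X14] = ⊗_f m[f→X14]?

b[X14] = [8, 10, 11]

init: all messages = 𝟙 over 3 values
r1 m[φ0→X12] = [0, 3, 3]
r1 m[φ0→X2] = [0, 4, 3]
r1 m[φ1→X12] = [3, 3, 1]
r1 m[φ1→X14] = [1, 3, 4]
r1 m[φ2→X4] = [4, 4, 5]
r1 m[φ2→X2] = [5, 4, 4]
r1 m[X12→φ0] = [0, 0, 0]
r1 m[X12→φ1] = [0, 0, 0]
r1 m[X4→φ2] = [0, 0, 0]
r1 m[X2→φ0] = [0, 0, 0]
r1 m[X2→φ2] = [0, 0, 0]
r1 m[X14→φ1] = [0, 0, 0]
r2 m[φ0→X12] = [0, 3, 3]
r2 m[φ0→X2] = [0, 4, 3]
r2 m[φ1→X12] = [3, 3, 1]
r2 m[φ1→X14] = [1, 3, 4]
r2 m[φ2→X4] = [4, 4, 5]
r2 m[φ2→X2] = [5, 4, 4]
r2 m[X12→φ0] = [3, 3, 1]
r2 m[X12→φ1] = [0, 3, 3]
r2 m[X4→φ2] = [0, 0, 0]
r2 m[X2→φ0] = [5, 4, 4]
r2 m[X2→φ2] = [0, 4, 3]
r2 m[X14→φ1] = [0, 0, 0]
r3 m[φ0→X12] = [5, 7, 8]
r3 m[φ0→X2] = [3, 7, 6]
r3 m[φ1→X12] = [3, 3, 1]
r3 m[φ1→X14] = [3, 6, 7]
r3 m[φ2→X4] = [6, 6, 5]
r3 m[φ2→X2] = [5, 4, 4]
r3 m[X12→φ0] = [3, 3, 1]
r3 m[X12→φ1] = [0, 3, 3]
r3 m[X4→φ2] = [0, 0, 0]
r3 m[X2→φ0] = [5, 4, 4]
r3 m[X2→φ2] = [0, 4, 3]
r3 m[X14→φ1] = [0, 0, 0]
r4 m[φ0→X12] = [5, 7, 8]
r4 m[φ0→X2] = [3, 7, 6]
r4 m[φ1→X12] = [3, 3, 1]
r4 m[φ1→X14] = [3, 6, 7]
r4 m[φ2→X4] = [6, 6, 5]
r4 m[φ2→X2] = [5, 4, 4]
r4 m[X12→φ0] = [3, 3, 1]
r4 m[X12→φ1] = [5, 7, 8]
r4 m[X4→φ2] = [0, 0, 0]
r4 m[X2→φ0] = [5, 4, 4]
r4 m[X2→φ2] = [3, 7, 6]
r4 m[X14→φ1] = [0, 0, 0]
r5 m[φ0→X12] = [5, 7, 8]
r5 m[φ0→X2] = [3, 7, 6]
r5 m[φ1→X12] = [3, 3, 1]
r5 m[φ1→X14] = [8, 10, 11]
r5 m[φ2→X4] = [9, 9, 8]
r5 m[φ2→X2] = [5, 4, 4]
r5 m[X12→φ0] = [3, 3, 1]
r5 m[X12→φ1] = [5, 7, 8]
r5 m[X4→φ2] = [0, 0, 0]
r5 m[X2→φ0] = [5, 4, 4]
r5 m[X2→φ2] = [3, 7, 6]
r5 m[X14→φ1] = [0, 0, 0]
r6 m[φ0→X12] = [5, 7, 8]
r6 m[φ0→X2] = [3, 7, 6]
r6 m[φ1→X12] = [3, 3, 1]
r6 m[φ1→X14] = [8, 10, 11]
r6 m[φ2→X4] = [9, 9, 8]
r6 m[φ2→X2] = [5, 4, 4]
r6 m[X12→φ0] = [3, 3, 1]
r6 m[X12→φ1] = [5, 7, 8]
r6 m[X4→φ2] = [0, 0, 0]
r6 m[X2→φ0] = [5, 4, 4]
r6 m[X2→φ2] = [3, 7, 6]
r6 m[X14→φ1] = [0, 0, 0]
fixed point reached at round 6
b[X14] = ⊗ incoming = [8, 10, 11]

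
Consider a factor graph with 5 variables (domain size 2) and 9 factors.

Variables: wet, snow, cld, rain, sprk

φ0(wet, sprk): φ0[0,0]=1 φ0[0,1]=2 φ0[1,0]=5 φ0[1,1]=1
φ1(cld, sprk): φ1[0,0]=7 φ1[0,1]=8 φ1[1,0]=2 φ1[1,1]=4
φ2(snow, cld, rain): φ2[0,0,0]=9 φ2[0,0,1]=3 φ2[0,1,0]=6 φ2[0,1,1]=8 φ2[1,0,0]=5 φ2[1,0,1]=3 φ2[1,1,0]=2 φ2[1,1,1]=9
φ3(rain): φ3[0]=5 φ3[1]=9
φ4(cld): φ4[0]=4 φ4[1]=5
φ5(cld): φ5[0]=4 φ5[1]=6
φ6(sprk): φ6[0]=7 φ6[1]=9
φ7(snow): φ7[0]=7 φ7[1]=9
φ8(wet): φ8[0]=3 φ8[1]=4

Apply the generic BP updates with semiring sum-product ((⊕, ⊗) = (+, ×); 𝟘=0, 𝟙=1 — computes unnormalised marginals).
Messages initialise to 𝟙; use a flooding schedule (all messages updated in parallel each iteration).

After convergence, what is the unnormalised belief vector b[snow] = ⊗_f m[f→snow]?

init: all messages = 𝟙 over 2 values
r1 m[φ0→wet] = [3, 6]
r1 m[φ0→sprk] = [6, 3]
r1 m[φ1→cld] = [15, 6]
r1 m[φ1→sprk] = [9, 12]
r1 m[φ2→snow] = [26, 19]
r1 m[φ2→cld] = [20, 25]
r1 m[φ2→rain] = [22, 23]
r1 m[φ3→rain] = [5, 9]
r1 m[φ4→cld] = [4, 5]
r1 m[φ5→cld] = [4, 6]
r1 m[φ6→sprk] = [7, 9]
r1 m[φ7→snow] = [7, 9]
r1 m[φ8→wet] = [3, 4]
r1 m[wet→φ0] = [1, 1]
r1 m[wet→φ8] = [1, 1]
r1 m[snow→φ2] = [1, 1]
r1 m[snow→φ7] = [1, 1]
r1 m[cld→φ1] = [1, 1]
r1 m[cld→φ2] = [1, 1]
r1 m[cld→φ4] = [1, 1]
r1 m[cld→φ5] = [1, 1]
r1 m[rain→φ2] = [1, 1]
r1 m[rain→φ3] = [1, 1]
r1 m[sprk→φ0] = [1, 1]
r1 m[sprk→φ1] = [1, 1]
r1 m[sprk→φ6] = [1, 1]
r2 m[φ0→wet] = [3, 6]
r2 m[φ0→sprk] = [6, 3]
r2 m[φ1→cld] = [15, 6]
r2 m[φ1→sprk] = [9, 12]
r2 m[φ2→snow] = [26, 19]
r2 m[φ2→cld] = [20, 25]
r2 m[φ2→rain] = [22, 23]
r2 m[φ3→rain] = [5, 9]
r2 m[φ4→cld] = [4, 5]
r2 m[φ5→cld] = [4, 6]
r2 m[φ6→sprk] = [7, 9]
r2 m[φ7→snow] = [7, 9]
r2 m[φ8→wet] = [3, 4]
r2 m[wet→φ0] = [3, 4]
r2 m[wet→φ8] = [3, 6]
r2 m[snow→φ2] = [7, 9]
r2 m[snow→φ7] = [26, 19]
r2 m[cld→φ1] = [320, 750]
r2 m[cld→φ2] = [240, 180]
r2 m[cld→φ4] = [1200, 900]
r2 m[cld→φ5] = [1200, 750]
r2 m[rain→φ2] = [5, 9]
r2 m[rain→φ3] = [22, 23]
r2 m[sprk→φ0] = [63, 108]
r2 m[sprk→φ1] = [42, 27]
r2 m[sprk→φ6] = [54, 36]
r3 m[φ0→wet] = [279, 423]
r3 m[φ0→sprk] = [23, 10]
r3 m[φ1→cld] = [510, 192]
r3 m[φ1→sprk] = [3740, 5560]
r3 m[φ2→snow] = [35640, 28860]
r3 m[φ2→cld] = [972, 1533]
r3 m[φ2→rain] = [36720, 36180]
r3 m[φ3→rain] = [5, 9]
r3 m[φ4→cld] = [4, 5]
r3 m[φ5→cld] = [4, 6]
r3 m[φ6→sprk] = [7, 9]
r3 m[φ7→snow] = [7, 9]
r3 m[φ8→wet] = [3, 4]
r3 m[wet→φ0] = [3, 4]
r3 m[wet→φ8] = [3, 6]
r3 m[snow→φ2] = [7, 9]
r3 m[snow→φ7] = [26, 19]
r3 m[cld→φ1] = [320, 750]
r3 m[cld→φ2] = [240, 180]
r3 m[cld→φ4] = [1200, 900]
r3 m[cld→φ5] = [1200, 750]
r3 m[rain→φ2] = [5, 9]
r3 m[rain→φ3] = [22, 23]
r3 m[sprk→φ0] = [63, 108]
r3 m[sprk→φ1] = [42, 27]
r3 m[sprk→φ6] = [54, 36]
r4 m[φ0→wet] = [279, 423]
r4 m[φ0→sprk] = [23, 10]
r4 m[φ1→cld] = [510, 192]
r4 m[φ1→sprk] = [3740, 5560]
r4 m[φ2→snow] = [35640, 28860]
r4 m[φ2→cld] = [972, 1533]
r4 m[φ2→rain] = [36720, 36180]
r4 m[φ3→rain] = [5, 9]
r4 m[φ4→cld] = [4, 5]
r4 m[φ5→cld] = [4, 6]
r4 m[φ6→sprk] = [7, 9]
r4 m[φ7→snow] = [7, 9]
r4 m[φ8→wet] = [3, 4]
r4 m[wet→φ0] = [3, 4]
r4 m[wet→φ8] = [279, 423]
r4 m[snow→φ2] = [7, 9]
r4 m[snow→φ7] = [35640, 28860]
r4 m[cld→φ1] = [15552, 45990]
r4 m[cld→φ2] = [8160, 5760]
r4 m[cld→φ4] = [1982880, 1766016]
r4 m[cld→φ5] = [1982880, 1471680]
r4 m[rain→φ2] = [5, 9]
r4 m[rain→φ3] = [36720, 36180]
r4 m[sprk→φ0] = [26180, 50040]
r4 m[sprk→φ1] = [161, 90]
r4 m[sprk→φ6] = [86020, 55600]
r5 m[φ0→wet] = [126260, 180940]
r5 m[φ0→sprk] = [23, 10]
r5 m[φ1→cld] = [1847, 682]
r5 m[φ1→sprk] = [200844, 308376]
r5 m[φ2→snow] = [1175040, 948480]
r5 m[φ2→cld] = [972, 1533]
r5 m[φ2→rain] = [1226880, 1180800]
r5 m[φ3→rain] = [5, 9]
r5 m[φ4→cld] = [4, 5]
r5 m[φ5→cld] = [4, 6]
r5 m[φ6→sprk] = [7, 9]
r5 m[φ7→snow] = [7, 9]
r5 m[φ8→wet] = [3, 4]
r5 m[wet→φ0] = [3, 4]
r5 m[wet→φ8] = [279, 423]
r5 m[snow→φ2] = [7, 9]
r5 m[snow→φ7] = [35640, 28860]
r5 m[cld→φ1] = [15552, 45990]
r5 m[cld→φ2] = [8160, 5760]
r5 m[cld→φ4] = [1982880, 1766016]
r5 m[cld→φ5] = [1982880, 1471680]
r5 m[rain→φ2] = [5, 9]
r5 m[rain→φ3] = [36720, 36180]
r5 m[sprk→φ0] = [26180, 50040]
r5 m[sprk→φ1] = [161, 90]
r5 m[sprk→φ6] = [86020, 55600]
r6 m[φ0→wet] = [126260, 180940]
r6 m[φ0→sprk] = [23, 10]
r6 m[φ1→cld] = [1847, 682]
r6 m[φ1→sprk] = [200844, 308376]
r6 m[φ2→snow] = [1175040, 948480]
r6 m[φ2→cld] = [972, 1533]
r6 m[φ2→rain] = [1226880, 1180800]
r6 m[φ3→rain] = [5, 9]
r6 m[φ4→cld] = [4, 5]
r6 m[φ5→cld] = [4, 6]
r6 m[φ6→sprk] = [7, 9]
r6 m[φ7→snow] = [7, 9]
r6 m[φ8→wet] = [3, 4]
r6 m[wet→φ0] = [3, 4]
r6 m[wet→φ8] = [126260, 180940]
r6 m[snow→φ2] = [7, 9]
r6 m[snow→φ7] = [1175040, 948480]
r6 m[cld→φ1] = [15552, 45990]
r6 m[cld→φ2] = [29552, 20460]
r6 m[cld→φ4] = [7181136, 6273036]
r6 m[cld→φ5] = [7181136, 5227530]
r6 m[rain→φ2] = [5, 9]
r6 m[rain→φ3] = [1226880, 1180800]
r6 m[sprk→φ0] = [1405908, 2775384]
r6 m[sprk→φ1] = [161, 90]
r6 m[sprk→φ6] = [4619412, 3083760]
r7 m[φ0→wet] = [6956676, 9804924]
r7 m[φ0→sprk] = [23, 10]
r7 m[φ1→cld] = [1847, 682]
r7 m[φ1→sprk] = [200844, 308376]
r7 m[φ2→snow] = [4214664, 3398564]
r7 m[φ2→cld] = [972, 1533]
r7 m[φ2→rain] = [4419216, 4221516]
r7 m[φ3→rain] = [5, 9]
r7 m[φ4→cld] = [4, 5]
r7 m[φ5→cld] = [4, 6]
r7 m[φ6→sprk] = [7, 9]
r7 m[φ7→snow] = [7, 9]
r7 m[φ8→wet] = [3, 4]
r7 m[wet→φ0] = [3, 4]
r7 m[wet→φ8] = [126260, 180940]
r7 m[snow→φ2] = [7, 9]
r7 m[snow→φ7] = [1175040, 948480]
r7 m[cld→φ1] = [15552, 45990]
r7 m[cld→φ2] = [29552, 20460]
r7 m[cld→φ4] = [7181136, 6273036]
r7 m[cld→φ5] = [7181136, 5227530]
r7 m[rain→φ2] = [5, 9]
r7 m[rain→φ3] = [1226880, 1180800]
r7 m[sprk→φ0] = [1405908, 2775384]
r7 m[sprk→φ1] = [161, 90]
r7 m[sprk→φ6] = [4619412, 3083760]
r8 m[φ0→wet] = [6956676, 9804924]
r8 m[φ0→sprk] = [23, 10]
r8 m[φ1→cld] = [1847, 682]
r8 m[φ1→sprk] = [200844, 308376]
r8 m[φ2→snow] = [4214664, 3398564]
r8 m[φ2→cld] = [972, 1533]
r8 m[φ2→rain] = [4419216, 4221516]
r8 m[φ3→rain] = [5, 9]
r8 m[φ4→cld] = [4, 5]
r8 m[φ5→cld] = [4, 6]
r8 m[φ6→sprk] = [7, 9]
r8 m[φ7→snow] = [7, 9]
r8 m[φ8→wet] = [3, 4]
r8 m[wet→φ0] = [3, 4]
r8 m[wet→φ8] = [6956676, 9804924]
r8 m[snow→φ2] = [7, 9]
r8 m[snow→φ7] = [4214664, 3398564]
r8 m[cld→φ1] = [15552, 45990]
r8 m[cld→φ2] = [29552, 20460]
r8 m[cld→φ4] = [7181136, 6273036]
r8 m[cld→φ5] = [7181136, 5227530]
r8 m[rain→φ2] = [5, 9]
r8 m[rain→φ3] = [4419216, 4221516]
r8 m[sprk→φ0] = [1405908, 2775384]
r8 m[sprk→φ1] = [161, 90]
r8 m[sprk→φ6] = [4619412, 3083760]
r9 m[φ0→wet] = [6956676, 9804924]
r9 m[φ0→sprk] = [23, 10]
r9 m[φ1→cld] = [1847, 682]
r9 m[φ1→sprk] = [200844, 308376]
r9 m[φ2→snow] = [4214664, 3398564]
r9 m[φ2→cld] = [972, 1533]
r9 m[φ2→rain] = [4419216, 4221516]
r9 m[φ3→rain] = [5, 9]
r9 m[φ4→cld] = [4, 5]
r9 m[φ5→cld] = [4, 6]
r9 m[φ6→sprk] = [7, 9]
r9 m[φ7→snow] = [7, 9]
r9 m[φ8→wet] = [3, 4]
r9 m[wet→φ0] = [3, 4]
r9 m[wet→φ8] = [6956676, 9804924]
r9 m[snow→φ2] = [7, 9]
r9 m[snow→φ7] = [4214664, 3398564]
r9 m[cld→φ1] = [15552, 45990]
r9 m[cld→φ2] = [29552, 20460]
r9 m[cld→φ4] = [7181136, 6273036]
r9 m[cld→φ5] = [7181136, 5227530]
r9 m[rain→φ2] = [5, 9]
r9 m[rain→φ3] = [4419216, 4221516]
r9 m[sprk→φ0] = [1405908, 2775384]
r9 m[sprk→φ1] = [161, 90]
r9 m[sprk→φ6] = [4619412, 3083760]
fixed point reached at round 9
b[snow] = ⊗ incoming = [29502648, 30587076]

b[snow] = [29502648, 30587076]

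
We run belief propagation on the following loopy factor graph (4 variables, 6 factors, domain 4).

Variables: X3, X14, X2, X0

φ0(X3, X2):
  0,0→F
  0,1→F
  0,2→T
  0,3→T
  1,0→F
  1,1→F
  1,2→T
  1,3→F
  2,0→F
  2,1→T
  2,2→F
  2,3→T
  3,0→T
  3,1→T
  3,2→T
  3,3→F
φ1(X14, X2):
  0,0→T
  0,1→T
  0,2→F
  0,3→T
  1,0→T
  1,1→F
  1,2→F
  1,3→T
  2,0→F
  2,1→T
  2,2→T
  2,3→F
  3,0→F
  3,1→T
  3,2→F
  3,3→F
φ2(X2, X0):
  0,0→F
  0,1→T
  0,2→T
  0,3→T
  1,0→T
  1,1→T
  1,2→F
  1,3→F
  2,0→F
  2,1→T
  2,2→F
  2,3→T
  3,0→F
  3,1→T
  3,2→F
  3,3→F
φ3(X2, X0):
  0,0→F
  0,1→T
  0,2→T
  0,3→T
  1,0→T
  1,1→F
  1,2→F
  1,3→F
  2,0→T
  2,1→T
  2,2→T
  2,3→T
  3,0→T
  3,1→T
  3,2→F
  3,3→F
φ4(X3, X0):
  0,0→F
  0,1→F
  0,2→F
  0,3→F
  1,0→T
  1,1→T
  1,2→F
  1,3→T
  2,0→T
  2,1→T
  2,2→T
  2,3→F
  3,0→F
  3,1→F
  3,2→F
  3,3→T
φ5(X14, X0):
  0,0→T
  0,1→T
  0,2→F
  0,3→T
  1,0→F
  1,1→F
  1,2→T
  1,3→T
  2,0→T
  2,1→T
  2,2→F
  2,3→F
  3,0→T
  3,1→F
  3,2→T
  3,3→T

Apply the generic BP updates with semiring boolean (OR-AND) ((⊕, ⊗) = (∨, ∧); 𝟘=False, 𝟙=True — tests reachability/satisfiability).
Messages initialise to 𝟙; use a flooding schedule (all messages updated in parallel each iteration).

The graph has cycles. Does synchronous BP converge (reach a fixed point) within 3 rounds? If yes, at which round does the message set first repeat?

init: all messages = 𝟙 over 4 values
r1 m[φ0→X3] = [T, T, T, T]
r1 m[φ0→X2] = [T, T, T, T]
r1 m[φ1→X14] = [T, T, T, T]
r1 m[φ1→X2] = [T, T, T, T]
r1 m[φ2→X2] = [T, T, T, T]
r1 m[φ2→X0] = [T, T, T, T]
r1 m[φ3→X2] = [T, T, T, T]
r1 m[φ3→X0] = [T, T, T, T]
r1 m[φ4→X3] = [F, T, T, T]
r1 m[φ4→X0] = [T, T, T, T]
r1 m[φ5→X14] = [T, T, T, T]
r1 m[φ5→X0] = [T, T, T, T]
r1 m[X3→φ0] = [T, T, T, T]
r1 m[X3→φ4] = [T, T, T, T]
r1 m[X14→φ1] = [T, T, T, T]
r1 m[X14→φ5] = [T, T, T, T]
r1 m[X2→φ0] = [T, T, T, T]
r1 m[X2→φ1] = [T, T, T, T]
r1 m[X2→φ2] = [T, T, T, T]
r1 m[X2→φ3] = [T, T, T, T]
r1 m[X0→φ2] = [T, T, T, T]
r1 m[X0→φ3] = [T, T, T, T]
r1 m[X0→φ4] = [T, T, T, T]
r1 m[X0→φ5] = [T, T, T, T]
r2 m[φ0→X3] = [T, T, T, T]
r2 m[φ0→X2] = [T, T, T, T]
r2 m[φ1→X14] = [T, T, T, T]
r2 m[φ1→X2] = [T, T, T, T]
r2 m[φ2→X2] = [T, T, T, T]
r2 m[φ2→X0] = [T, T, T, T]
r2 m[φ3→X2] = [T, T, T, T]
r2 m[φ3→X0] = [T, T, T, T]
r2 m[φ4→X3] = [F, T, T, T]
r2 m[φ4→X0] = [T, T, T, T]
r2 m[φ5→X14] = [T, T, T, T]
r2 m[φ5→X0] = [T, T, T, T]
r2 m[X3→φ0] = [F, T, T, T]
r2 m[X3→φ4] = [T, T, T, T]
r2 m[X14→φ1] = [T, T, T, T]
r2 m[X14→φ5] = [T, T, T, T]
r2 m[X2→φ0] = [T, T, T, T]
r2 m[X2→φ1] = [T, T, T, T]
r2 m[X2→φ2] = [T, T, T, T]
r2 m[X2→φ3] = [T, T, T, T]
r2 m[X0→φ2] = [T, T, T, T]
r2 m[X0→φ3] = [T, T, T, T]
r2 m[X0→φ4] = [T, T, T, T]
r2 m[X0→φ5] = [T, T, T, T]
r3 m[φ0→X3] = [T, T, T, T]
r3 m[φ0→X2] = [T, T, T, T]
r3 m[φ1→X14] = [T, T, T, T]
r3 m[φ1→X2] = [T, T, T, T]
r3 m[φ2→X2] = [T, T, T, T]
r3 m[φ2→X0] = [T, T, T, T]
r3 m[φ3→X2] = [T, T, T, T]
r3 m[φ3→X0] = [T, T, T, T]
r3 m[φ4→X3] = [F, T, T, T]
r3 m[φ4→X0] = [T, T, T, T]
r3 m[φ5→X14] = [T, T, T, T]
r3 m[φ5→X0] = [T, T, T, T]
r3 m[X3→φ0] = [F, T, T, T]
r3 m[X3→φ4] = [T, T, T, T]
r3 m[X14→φ1] = [T, T, T, T]
r3 m[X14→φ5] = [T, T, T, T]
r3 m[X2→φ0] = [T, T, T, T]
r3 m[X2→φ1] = [T, T, T, T]
r3 m[X2→φ2] = [T, T, T, T]
r3 m[X2→φ3] = [T, T, T, T]
r3 m[X0→φ2] = [T, T, T, T]
r3 m[X0→φ3] = [T, T, T, T]
r3 m[X0→φ4] = [T, T, T, T]
r3 m[X0→φ5] = [T, T, T, T]
fixed point reached at round 3
messages reach a fixed point at round 3

CONVERGED at round 3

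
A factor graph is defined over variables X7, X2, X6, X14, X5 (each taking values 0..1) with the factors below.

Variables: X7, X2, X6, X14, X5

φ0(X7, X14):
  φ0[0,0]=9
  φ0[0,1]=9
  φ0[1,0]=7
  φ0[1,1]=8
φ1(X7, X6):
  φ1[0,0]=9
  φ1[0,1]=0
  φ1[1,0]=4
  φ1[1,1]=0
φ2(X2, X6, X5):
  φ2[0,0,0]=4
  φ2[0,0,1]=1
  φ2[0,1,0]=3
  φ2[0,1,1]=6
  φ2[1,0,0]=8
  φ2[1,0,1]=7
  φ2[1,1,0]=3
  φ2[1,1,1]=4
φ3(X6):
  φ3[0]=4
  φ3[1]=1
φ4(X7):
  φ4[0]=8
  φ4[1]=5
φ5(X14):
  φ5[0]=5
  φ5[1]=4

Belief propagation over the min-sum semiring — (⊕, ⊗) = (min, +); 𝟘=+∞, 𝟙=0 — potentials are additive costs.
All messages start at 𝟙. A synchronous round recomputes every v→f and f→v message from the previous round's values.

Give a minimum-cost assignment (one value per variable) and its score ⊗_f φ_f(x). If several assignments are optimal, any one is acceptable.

assignment: (X7=1, X2=0, X6=1, X14=0, X5=0); score = 21

init: all messages = 𝟙 over 2 values
r1 m[φ0→X7] = [9, 7]
r1 m[φ0→X14] = [7, 8]
r1 m[φ1→X7] = [0, 0]
r1 m[φ1→X6] = [4, 0]
r1 m[φ2→X2] = [1, 3]
r1 m[φ2→X6] = [1, 3]
r1 m[φ2→X5] = [3, 1]
r1 m[φ3→X6] = [4, 1]
r1 m[φ4→X7] = [8, 5]
r1 m[φ5→X14] = [5, 4]
r1 m[X7→φ0] = [0, 0]
r1 m[X7→φ1] = [0, 0]
r1 m[X7→φ4] = [0, 0]
r1 m[X2→φ2] = [0, 0]
r1 m[X6→φ1] = [0, 0]
r1 m[X6→φ2] = [0, 0]
r1 m[X6→φ3] = [0, 0]
r1 m[X14→φ0] = [0, 0]
r1 m[X14→φ5] = [0, 0]
r1 m[X5→φ2] = [0, 0]
r2 m[φ0→X7] = [9, 7]
r2 m[φ0→X14] = [7, 8]
r2 m[φ1→X7] = [0, 0]
r2 m[φ1→X6] = [4, 0]
r2 m[φ2→X2] = [1, 3]
r2 m[φ2→X6] = [1, 3]
r2 m[φ2→X5] = [3, 1]
r2 m[φ3→X6] = [4, 1]
r2 m[φ4→X7] = [8, 5]
r2 m[φ5→X14] = [5, 4]
r2 m[X7→φ0] = [8, 5]
r2 m[X7→φ1] = [17, 12]
r2 m[X7→φ4] = [9, 7]
r2 m[X2→φ2] = [0, 0]
r2 m[X6→φ1] = [5, 4]
r2 m[X6→φ2] = [8, 1]
r2 m[X6→φ3] = [5, 3]
r2 m[X14→φ0] = [5, 4]
r2 m[X14→φ5] = [7, 8]
r2 m[X5→φ2] = [0, 0]
r3 m[φ0→X7] = [13, 12]
r3 m[φ0→X14] = [12, 13]
r3 m[φ1→X7] = [4, 4]
r3 m[φ1→X6] = [16, 12]
r3 m[φ2→X2] = [4, 4]
r3 m[φ2→X6] = [1, 3]
r3 m[φ2→X5] = [4, 5]
r3 m[φ3→X6] = [4, 1]
r3 m[φ4→X7] = [8, 5]
r3 m[φ5→X14] = [5, 4]
r3 m[X7→φ0] = [8, 5]
r3 m[X7→φ1] = [17, 12]
r3 m[X7→φ4] = [9, 7]
r3 m[X2→φ2] = [0, 0]
r3 m[X6→φ1] = [5, 4]
r3 m[X6→φ2] = [8, 1]
r3 m[X6→φ3] = [5, 3]
r3 m[X14→φ0] = [5, 4]
r3 m[X14→φ5] = [7, 8]
r3 m[X5→φ2] = [0, 0]
r4 m[φ0→X7] = [13, 12]
r4 m[φ0→X14] = [12, 13]
r4 m[φ1→X7] = [4, 4]
r4 m[φ1→X6] = [16, 12]
r4 m[φ2→X2] = [4, 4]
r4 m[φ2→X6] = [1, 3]
r4 m[φ2→X5] = [4, 5]
r4 m[φ3→X6] = [4, 1]
r4 m[φ4→X7] = [8, 5]
r4 m[φ5→X14] = [5, 4]
r4 m[X7→φ0] = [12, 9]
r4 m[X7→φ1] = [21, 17]
r4 m[X7→φ4] = [17, 16]
r4 m[X2→φ2] = [0, 0]
r4 m[X6→φ1] = [5, 4]
r4 m[X6→φ2] = [20, 13]
r4 m[X6→φ3] = [17, 15]
r4 m[X14→φ0] = [5, 4]
r4 m[X14→φ5] = [12, 13]
r4 m[X5→φ2] = [0, 0]
r5 m[φ0→X7] = [13, 12]
r5 m[φ0→X14] = [16, 17]
r5 m[φ1→X7] = [4, 4]
r5 m[φ1→X6] = [21, 17]
r5 m[φ2→X2] = [16, 16]
r5 m[φ2→X6] = [1, 3]
r5 m[φ2→X5] = [16, 17]
r5 m[φ3→X6] = [4, 1]
r5 m[φ4→X7] = [8, 5]
r5 m[φ5→X14] = [5, 4]
r5 m[X7→φ0] = [12, 9]
r5 m[X7→φ1] = [21, 17]
r5 m[X7→φ4] = [17, 16]
r5 m[X2→φ2] = [0, 0]
r5 m[X6→φ1] = [5, 4]
r5 m[X6→φ2] = [20, 13]
r5 m[X6→φ3] = [17, 15]
r5 m[X14→φ0] = [5, 4]
r5 m[X14→φ5] = [12, 13]
r5 m[X5→φ2] = [0, 0]
r6 m[φ0→X7] = [13, 12]
r6 m[φ0→X14] = [16, 17]
r6 m[φ1→X7] = [4, 4]
r6 m[φ1→X6] = [21, 17]
r6 m[φ2→X2] = [16, 16]
r6 m[φ2→X6] = [1, 3]
r6 m[φ2→X5] = [16, 17]
r6 m[φ3→X6] = [4, 1]
r6 m[φ4→X7] = [8, 5]
r6 m[φ5→X14] = [5, 4]
r6 m[X7→φ0] = [12, 9]
r6 m[X7→φ1] = [21, 17]
r6 m[X7→φ4] = [17, 16]
r6 m[X2→φ2] = [0, 0]
r6 m[X6→φ1] = [5, 4]
r6 m[X6→φ2] = [25, 18]
r6 m[X6→φ3] = [22, 20]
r6 m[X14→φ0] = [5, 4]
r6 m[X14→φ5] = [16, 17]
r6 m[X5→φ2] = [0, 0]
r7 m[φ0→X7] = [13, 12]
r7 m[φ0→X14] = [16, 17]
r7 m[φ1→X7] = [4, 4]
r7 m[φ1→X6] = [21, 17]
r7 m[φ2→X2] = [21, 21]
r7 m[φ2→X6] = [1, 3]
r7 m[φ2→X5] = [21, 22]
r7 m[φ3→X6] = [4, 1]
r7 m[φ4→X7] = [8, 5]
r7 m[φ5→X14] = [5, 4]
r7 m[X7→φ0] = [12, 9]
r7 m[X7→φ1] = [21, 17]
r7 m[X7→φ4] = [17, 16]
r7 m[X2→φ2] = [0, 0]
r7 m[X6→φ1] = [5, 4]
r7 m[X6→φ2] = [25, 18]
r7 m[X6→φ3] = [22, 20]
r7 m[X14→φ0] = [5, 4]
r7 m[X14→φ5] = [16, 17]
r7 m[X5→φ2] = [0, 0]
r8 m[φ0→X7] = [13, 12]
r8 m[φ0→X14] = [16, 17]
r8 m[φ1→X7] = [4, 4]
r8 m[φ1→X6] = [21, 17]
r8 m[φ2→X2] = [21, 21]
r8 m[φ2→X6] = [1, 3]
r8 m[φ2→X5] = [21, 22]
r8 m[φ3→X6] = [4, 1]
r8 m[φ4→X7] = [8, 5]
r8 m[φ5→X14] = [5, 4]
r8 m[X7→φ0] = [12, 9]
r8 m[X7→φ1] = [21, 17]
r8 m[X7→φ4] = [17, 16]
r8 m[X2→φ2] = [0, 0]
r8 m[X6→φ1] = [5, 4]
r8 m[X6→φ2] = [25, 18]
r8 m[X6→φ3] = [22, 20]
r8 m[X14→φ0] = [5, 4]
r8 m[X14→φ5] = [16, 17]
r8 m[X5→φ2] = [0, 0]
fixed point reached at round 8
traceback from X7: (X7=1, X2=0, X6=1, X14=0, X5=0), score=21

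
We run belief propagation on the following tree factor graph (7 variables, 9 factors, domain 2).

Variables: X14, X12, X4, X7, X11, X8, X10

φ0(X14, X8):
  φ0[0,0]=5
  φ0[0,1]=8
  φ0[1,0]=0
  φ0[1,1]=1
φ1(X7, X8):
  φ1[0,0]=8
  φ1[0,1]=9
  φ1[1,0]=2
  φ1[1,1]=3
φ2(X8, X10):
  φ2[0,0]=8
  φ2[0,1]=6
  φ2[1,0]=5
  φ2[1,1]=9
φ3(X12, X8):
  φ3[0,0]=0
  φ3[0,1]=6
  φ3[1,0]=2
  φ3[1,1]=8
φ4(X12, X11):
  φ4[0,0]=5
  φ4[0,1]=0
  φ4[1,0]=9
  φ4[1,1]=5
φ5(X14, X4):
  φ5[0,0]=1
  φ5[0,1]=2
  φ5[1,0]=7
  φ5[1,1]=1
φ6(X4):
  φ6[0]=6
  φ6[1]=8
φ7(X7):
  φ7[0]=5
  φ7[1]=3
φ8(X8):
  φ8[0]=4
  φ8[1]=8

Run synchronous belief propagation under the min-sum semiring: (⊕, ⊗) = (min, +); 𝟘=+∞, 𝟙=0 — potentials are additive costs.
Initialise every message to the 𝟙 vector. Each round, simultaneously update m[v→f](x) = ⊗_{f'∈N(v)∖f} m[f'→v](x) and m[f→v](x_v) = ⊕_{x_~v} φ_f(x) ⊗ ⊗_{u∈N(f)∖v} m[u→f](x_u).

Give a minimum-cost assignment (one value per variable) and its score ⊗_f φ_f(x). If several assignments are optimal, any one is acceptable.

init: all messages = 𝟙 over 2 values
r1 m[φ0→X14] = [5, 0]
r1 m[φ0→X8] = [0, 1]
r1 m[φ1→X7] = [8, 2]
r1 m[φ1→X8] = [2, 3]
r1 m[φ2→X8] = [6, 5]
r1 m[φ2→X10] = [5, 6]
r1 m[φ3→X12] = [0, 2]
r1 m[φ3→X8] = [0, 6]
r1 m[φ4→X12] = [0, 5]
r1 m[φ4→X11] = [5, 0]
r1 m[φ5→X14] = [1, 1]
r1 m[φ5→X4] = [1, 1]
r1 m[φ6→X4] = [6, 8]
r1 m[φ7→X7] = [5, 3]
r1 m[φ8→X8] = [4, 8]
r1 m[X14→φ0] = [0, 0]
r1 m[X14→φ5] = [0, 0]
r1 m[X12→φ3] = [0, 0]
r1 m[X12→φ4] = [0, 0]
r1 m[X4→φ5] = [0, 0]
r1 m[X4→φ6] = [0, 0]
r1 m[X7→φ1] = [0, 0]
r1 m[X7→φ7] = [0, 0]
r1 m[X11→φ4] = [0, 0]
r1 m[X8→φ0] = [0, 0]
r1 m[X8→φ1] = [0, 0]
r1 m[X8→φ2] = [0, 0]
r1 m[X8→φ3] = [0, 0]
r1 m[X8→φ8] = [0, 0]
r1 m[X10→φ2] = [0, 0]
r2 m[φ0→X14] = [5, 0]
r2 m[φ0→X8] = [0, 1]
r2 m[φ1→X7] = [8, 2]
r2 m[φ1→X8] = [2, 3]
r2 m[φ2→X8] = [6, 5]
r2 m[φ2→X10] = [5, 6]
r2 m[φ3→X12] = [0, 2]
r2 m[φ3→X8] = [0, 6]
r2 m[φ4→X12] = [0, 5]
r2 m[φ4→X11] = [5, 0]
r2 m[φ5→X14] = [1, 1]
r2 m[φ5→X4] = [1, 1]
r2 m[φ6→X4] = [6, 8]
r2 m[φ7→X7] = [5, 3]
r2 m[φ8→X8] = [4, 8]
r2 m[X14→φ0] = [1, 1]
r2 m[X14→φ5] = [5, 0]
r2 m[X12→φ3] = [0, 5]
r2 m[X12→φ4] = [0, 2]
r2 m[X4→φ5] = [6, 8]
r2 m[X4→φ6] = [1, 1]
r2 m[X7→φ1] = [5, 3]
r2 m[X7→φ7] = [8, 2]
r2 m[X11→φ4] = [0, 0]
r2 m[X8→φ0] = [12, 22]
r2 m[X8→φ1] = [10, 20]
r2 m[X8→φ2] = [6, 18]
r2 m[X8→φ3] = [12, 17]
r2 m[X8→φ8] = [8, 15]
r2 m[X10→φ2] = [0, 0]
r3 m[φ0→X14] = [17, 12]
r3 m[φ0→X8] = [1, 2]
r3 m[φ1→X7] = [18, 12]
r3 m[φ1→X8] = [5, 6]
r3 m[φ2→X8] = [6, 5]
r3 m[φ2→X10] = [14, 12]
r3 m[φ3→X12] = [12, 14]
r3 m[φ3→X8] = [0, 6]
r3 m[φ4→X12] = [0, 5]
r3 m[φ4→X11] = [5, 0]
r3 m[φ5→X14] = [7, 9]
r3 m[φ5→X4] = [6, 1]
r3 m[φ6→X4] = [6, 8]
r3 m[φ7→X7] = [5, 3]
r3 m[φ8→X8] = [4, 8]
r3 m[X14→φ0] = [1, 1]
r3 m[X14→φ5] = [5, 0]
r3 m[X12→φ3] = [0, 5]
r3 m[X12→φ4] = [0, 2]
r3 m[X4→φ5] = [6, 8]
r3 m[X4→φ6] = [1, 1]
r3 m[X7→φ1] = [5, 3]
r3 m[X7→φ7] = [8, 2]
r3 m[X11→φ4] = [0, 0]
r3 m[X8→φ0] = [12, 22]
r3 m[X8→φ1] = [10, 20]
r3 m[X8→φ2] = [6, 18]
r3 m[X8→φ3] = [12, 17]
r3 m[X8→φ8] = [8, 15]
r3 m[X10→φ2] = [0, 0]
r4 m[φ0→X14] = [17, 12]
r4 m[φ0→X8] = [1, 2]
r4 m[φ1→X7] = [18, 12]
r4 m[φ1→X8] = [5, 6]
r4 m[φ2→X8] = [6, 5]
r4 m[φ2→X10] = [14, 12]
r4 m[φ3→X12] = [12, 14]
r4 m[φ3→X8] = [0, 6]
r4 m[φ4→X12] = [0, 5]
r4 m[φ4→X11] = [5, 0]
r4 m[φ5→X14] = [7, 9]
r4 m[φ5→X4] = [6, 1]
r4 m[φ6→X4] = [6, 8]
r4 m[φ7→X7] = [5, 3]
r4 m[φ8→X8] = [4, 8]
r4 m[X14→φ0] = [7, 9]
r4 m[X14→φ5] = [17, 12]
r4 m[X12→φ3] = [0, 5]
r4 m[X12→φ4] = [12, 14]
r4 m[X4→φ5] = [6, 8]
r4 m[X4→φ6] = [6, 1]
r4 m[X7→φ1] = [5, 3]
r4 m[X7→φ7] = [18, 12]
r4 m[X11→φ4] = [0, 0]
r4 m[X8→φ0] = [15, 25]
r4 m[X8→φ1] = [11, 21]
r4 m[X8→φ2] = [10, 22]
r4 m[X8→φ3] = [16, 21]
r4 m[X8→φ8] = [12, 19]
r4 m[X10→φ2] = [0, 0]
r5 m[φ0→X14] = [20, 15]
r5 m[φ0→X8] = [9, 10]
r5 m[φ1→X7] = [19, 13]
r5 m[φ1→X8] = [5, 6]
r5 m[φ2→X8] = [6, 5]
r5 m[φ2→X10] = [18, 16]
r5 m[φ3→X12] = [16, 18]
r5 m[φ3→X8] = [0, 6]
r5 m[φ4→X12] = [0, 5]
r5 m[φ4→X11] = [17, 12]
r5 m[φ5→X14] = [7, 9]
r5 m[φ5→X4] = [18, 13]
r5 m[φ6→X4] = [6, 8]
r5 m[φ7→X7] = [5, 3]
r5 m[φ8→X8] = [4, 8]
r5 m[X14→φ0] = [7, 9]
r5 m[X14→φ5] = [17, 12]
r5 m[X12→φ3] = [0, 5]
r5 m[X12→φ4] = [12, 14]
r5 m[X4→φ5] = [6, 8]
r5 m[X4→φ6] = [6, 1]
r5 m[X7→φ1] = [5, 3]
r5 m[X7→φ7] = [18, 12]
r5 m[X11→φ4] = [0, 0]
r5 m[X8→φ0] = [15, 25]
r5 m[X8→φ1] = [11, 21]
r5 m[X8→φ2] = [10, 22]
r5 m[X8→φ3] = [16, 21]
r5 m[X8→φ8] = [12, 19]
r5 m[X10→φ2] = [0, 0]
r6 m[φ0→X14] = [20, 15]
r6 m[φ0→X8] = [9, 10]
r6 m[φ1→X7] = [19, 13]
r6 m[φ1→X8] = [5, 6]
r6 m[φ2→X8] = [6, 5]
r6 m[φ2→X10] = [18, 16]
r6 m[φ3→X12] = [16, 18]
r6 m[φ3→X8] = [0, 6]
r6 m[φ4→X12] = [0, 5]
r6 m[φ4→X11] = [17, 12]
r6 m[φ5→X14] = [7, 9]
r6 m[φ5→X4] = [18, 13]
r6 m[φ6→X4] = [6, 8]
r6 m[φ7→X7] = [5, 3]
r6 m[φ8→X8] = [4, 8]
r6 m[X14→φ0] = [7, 9]
r6 m[X14→φ5] = [20, 15]
r6 m[X12→φ3] = [0, 5]
r6 m[X12→φ4] = [16, 18]
r6 m[X4→φ5] = [6, 8]
r6 m[X4→φ6] = [18, 13]
r6 m[X7→φ1] = [5, 3]
r6 m[X7→φ7] = [19, 13]
r6 m[X11→φ4] = [0, 0]
r6 m[X8→φ0] = [15, 25]
r6 m[X8→φ1] = [19, 29]
r6 m[X8→φ2] = [18, 30]
r6 m[X8→φ3] = [24, 29]
r6 m[X8→φ8] = [20, 27]
r6 m[X10→φ2] = [0, 0]
r7 m[φ0→X14] = [20, 15]
r7 m[φ0→X8] = [9, 10]
r7 m[φ1→X7] = [27, 21]
r7 m[φ1→X8] = [5, 6]
r7 m[φ2→X8] = [6, 5]
r7 m[φ2→X10] = [26, 24]
r7 m[φ3→X12] = [24, 26]
r7 m[φ3→X8] = [0, 6]
r7 m[φ4→X12] = [0, 5]
r7 m[φ4→X11] = [21, 16]
r7 m[φ5→X14] = [7, 9]
r7 m[φ5→X4] = [21, 16]
r7 m[φ6→X4] = [6, 8]
r7 m[φ7→X7] = [5, 3]
r7 m[φ8→X8] = [4, 8]
r7 m[X14→φ0] = [7, 9]
r7 m[X14→φ5] = [20, 15]
r7 m[X12→φ3] = [0, 5]
r7 m[X12→φ4] = [16, 18]
r7 m[X4→φ5] = [6, 8]
r7 m[X4→φ6] = [18, 13]
r7 m[X7→φ1] = [5, 3]
r7 m[X7→φ7] = [19, 13]
r7 m[X11→φ4] = [0, 0]
r7 m[X8→φ0] = [15, 25]
r7 m[X8→φ1] = [19, 29]
r7 m[X8→φ2] = [18, 30]
r7 m[X8→φ3] = [24, 29]
r7 m[X8→φ8] = [20, 27]
r7 m[X10→φ2] = [0, 0]
r8 m[φ0→X14] = [20, 15]
r8 m[φ0→X8] = [9, 10]
r8 m[φ1→X7] = [27, 21]
r8 m[φ1→X8] = [5, 6]
r8 m[φ2→X8] = [6, 5]
r8 m[φ2→X10] = [26, 24]
r8 m[φ3→X12] = [24, 26]
r8 m[φ3→X8] = [0, 6]
r8 m[φ4→X12] = [0, 5]
r8 m[φ4→X11] = [21, 16]
r8 m[φ5→X14] = [7, 9]
r8 m[φ5→X4] = [21, 16]
r8 m[φ6→X4] = [6, 8]
r8 m[φ7→X7] = [5, 3]
r8 m[φ8→X8] = [4, 8]
r8 m[X14→φ0] = [7, 9]
r8 m[X14→φ5] = [20, 15]
r8 m[X12→φ3] = [0, 5]
r8 m[X12→φ4] = [24, 26]
r8 m[X4→φ5] = [6, 8]
r8 m[X4→φ6] = [21, 16]
r8 m[X7→φ1] = [5, 3]
r8 m[X7→φ7] = [27, 21]
r8 m[X11→φ4] = [0, 0]
r8 m[X8→φ0] = [15, 25]
r8 m[X8→φ1] = [19, 29]
r8 m[X8→φ2] = [18, 30]
r8 m[X8→φ3] = [24, 29]
r8 m[X8→φ8] = [20, 27]
r8 m[X10→φ2] = [0, 0]
r9 m[φ0→X14] = [20, 15]
r9 m[φ0→X8] = [9, 10]
r9 m[φ1→X7] = [27, 21]
r9 m[φ1→X8] = [5, 6]
r9 m[φ2→X8] = [6, 5]
r9 m[φ2→X10] = [26, 24]
r9 m[φ3→X12] = [24, 26]
r9 m[φ3→X8] = [0, 6]
r9 m[φ4→X12] = [0, 5]
r9 m[φ4→X11] = [29, 24]
r9 m[φ5→X14] = [7, 9]
r9 m[φ5→X4] = [21, 16]
r9 m[φ6→X4] = [6, 8]
r9 m[φ7→X7] = [5, 3]
r9 m[φ8→X8] = [4, 8]
r9 m[X14→φ0] = [7, 9]
r9 m[X14→φ5] = [20, 15]
r9 m[X12→φ3] = [0, 5]
r9 m[X12→φ4] = [24, 26]
r9 m[X4→φ5] = [6, 8]
r9 m[X4→φ6] = [21, 16]
r9 m[X7→φ1] = [5, 3]
r9 m[X7→φ7] = [27, 21]
r9 m[X11→φ4] = [0, 0]
r9 m[X8→φ0] = [15, 25]
r9 m[X8→φ1] = [19, 29]
r9 m[X8→φ2] = [18, 30]
r9 m[X8→φ3] = [24, 29]
r9 m[X8→φ8] = [20, 27]
r9 m[X10→φ2] = [0, 0]
r10 m[φ0→X14] = [20, 15]
r10 m[φ0→X8] = [9, 10]
r10 m[φ1→X7] = [27, 21]
r10 m[φ1→X8] = [5, 6]
r10 m[φ2→X8] = [6, 5]
r10 m[φ2→X10] = [26, 24]
r10 m[φ3→X12] = [24, 26]
r10 m[φ3→X8] = [0, 6]
r10 m[φ4→X12] = [0, 5]
r10 m[φ4→X11] = [29, 24]
r10 m[φ5→X14] = [7, 9]
r10 m[φ5→X4] = [21, 16]
r10 m[φ6→X4] = [6, 8]
r10 m[φ7→X7] = [5, 3]
r10 m[φ8→X8] = [4, 8]
r10 m[X14→φ0] = [7, 9]
r10 m[X14→φ5] = [20, 15]
r10 m[X12→φ3] = [0, 5]
r10 m[X12→φ4] = [24, 26]
r10 m[X4→φ5] = [6, 8]
r10 m[X4→φ6] = [21, 16]
r10 m[X7→φ1] = [5, 3]
r10 m[X7→φ7] = [27, 21]
r10 m[X11→φ4] = [0, 0]
r10 m[X8→φ0] = [15, 25]
r10 m[X8→φ1] = [19, 29]
r10 m[X8→φ2] = [18, 30]
r10 m[X8→φ3] = [24, 29]
r10 m[X8→φ8] = [20, 27]
r10 m[X10→φ2] = [0, 0]
fixed point reached at round 10
traceback from X14: (X14=1, X12=0, X4=1, X7=1, X11=1, X8=0, X10=1), score=24

assignment: (X14=1, X12=0, X4=1, X7=1, X11=1, X8=0, X10=1); score = 24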